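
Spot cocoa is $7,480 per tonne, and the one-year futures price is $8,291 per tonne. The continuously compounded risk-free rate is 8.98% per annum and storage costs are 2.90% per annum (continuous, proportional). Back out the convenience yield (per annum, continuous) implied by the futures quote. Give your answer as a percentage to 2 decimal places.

1.59%

F = S·e^((r+u−y)T) ⇒ (r+u−y) = ln(F/S)/T
ln(8291/7480) = 0.102938; /T ⇒ 0.102938
y = r + u − ln(F/S)/T = 0.0898 + 0.0290 − 0.102938 = 0.015862
y = 1.59%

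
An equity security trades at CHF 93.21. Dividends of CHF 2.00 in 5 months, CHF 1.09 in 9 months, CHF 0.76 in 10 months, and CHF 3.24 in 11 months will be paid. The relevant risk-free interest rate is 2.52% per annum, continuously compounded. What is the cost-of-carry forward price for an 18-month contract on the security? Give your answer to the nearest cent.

PV(dividends) I = 2.00·e^(−0.0252·5/12) + 1.09·e^(−0.0252·9/12) + 0.76·e^(−0.0252·10/12) + 3.24·e^(−0.0252·11/12)
I = 1.9791 + 1.0696 + 0.7442 + 3.1660 = 6.9589
F = (S − I)·e^(rT) = (93.21 − 6.9589) · e^(0.0252·18/12)
= 86.2511 · e^0.037800 = 86.2511 × 1.038524 = CHF 89.57

CHF 89.57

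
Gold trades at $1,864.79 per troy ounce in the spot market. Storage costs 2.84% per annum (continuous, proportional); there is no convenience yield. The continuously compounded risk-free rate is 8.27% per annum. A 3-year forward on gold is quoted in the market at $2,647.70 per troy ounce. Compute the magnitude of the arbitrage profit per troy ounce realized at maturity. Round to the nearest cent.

$45.26 per troy ounce

Fair forward: F* = S·e^(carry·T), with carry = (r + u) = 0.0827 + 0.0284 = 0.1111
F* = 1864.79 · e^(0.1111 × 3) = 1864.79 · e^0.33330000 = 1864.79 × 1.39556591 = $2602.4374
Market $2647.70 > fair $2602.4374: forward overpriced → cash-and-carry (buy spot, short the forward).
At maturity, profit = |F_mkt − F*| = |2647.70 − 2602.4374| = $45.26 per troy ounce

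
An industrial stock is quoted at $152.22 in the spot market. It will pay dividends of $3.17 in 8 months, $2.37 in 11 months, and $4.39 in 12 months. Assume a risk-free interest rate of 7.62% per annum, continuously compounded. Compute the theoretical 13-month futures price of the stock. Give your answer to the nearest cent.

$155.23

PV(dividends) I = 3.17·e^(−0.0762·8/12) + 2.37·e^(−0.0762·11/12) + 4.39·e^(−0.0762·12/12)
I = 3.0130 + 2.2101 + 4.0679 = 9.2910
F = (S − I)·e^(rT) = (152.22 − 9.2910) · e^(0.0762·13/12)
= 142.9290 · e^0.082550 = 142.9290 × 1.086053 = $155.23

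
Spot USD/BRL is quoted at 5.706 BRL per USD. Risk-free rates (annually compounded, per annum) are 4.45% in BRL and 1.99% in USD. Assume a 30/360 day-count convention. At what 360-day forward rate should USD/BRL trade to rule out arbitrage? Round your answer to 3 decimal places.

By covered interest parity, F = S · (1+r_BRL)^T / (1+r_USD)^T
= 5.706 × 1.044500 / 1.019900 = 5.706 × 1.024120
F = 5.844 BRL per USD

5.844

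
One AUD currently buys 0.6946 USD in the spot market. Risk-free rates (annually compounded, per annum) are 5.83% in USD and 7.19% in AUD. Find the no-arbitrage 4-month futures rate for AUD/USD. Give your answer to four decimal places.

By covered interest parity, F = S · (1+r_USD)^T / (1+r_AUD)^T
= 0.6946 × 1.019067 / 1.023414 = 0.6946 × 0.995752
F = 0.6916 USD per AUD

0.6916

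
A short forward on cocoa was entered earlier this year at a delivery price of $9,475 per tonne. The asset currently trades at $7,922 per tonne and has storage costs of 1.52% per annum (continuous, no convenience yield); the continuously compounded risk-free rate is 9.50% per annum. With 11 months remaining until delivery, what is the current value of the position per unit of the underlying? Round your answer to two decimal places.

$651.64 per tonne

Current fair forward for the remaining 11 months: F = S·e^((r + u)·T), (r + u) = 0.0950 + 0.0152 = 0.1102
F = 7922 · e^(0.1102 × 11/12) = 7922 × 1.10629508 = 8764.0696
Value of long forward = (F − K)·e^(−rT) = (8764.0696 − 9475) · e^(−0.0950·11/12)
= -710.9304 × 0.91660071 = -651.64
Short position value = −(long value) = $651.64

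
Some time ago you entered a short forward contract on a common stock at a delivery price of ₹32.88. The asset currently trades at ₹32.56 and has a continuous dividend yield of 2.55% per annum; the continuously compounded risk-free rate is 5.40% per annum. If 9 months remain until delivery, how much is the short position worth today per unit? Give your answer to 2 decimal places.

-₹0.37

Current fair forward for the remaining 9 months: F = S·e^((r − q)·T), (r − q) = 0.0540 − 0.0255 = 0.0285
F = 32.56 · e^(0.0285 × 9/12) = 32.56 × 1.021605 = 33.2635
Value of long forward = (F − K)·e^(−rT) = (33.2635 − 32.88) · e^(−0.0540·9/12)
= 0.3835 × 0.960309 = 0.37
Short position value = −(long value) = -₹0.37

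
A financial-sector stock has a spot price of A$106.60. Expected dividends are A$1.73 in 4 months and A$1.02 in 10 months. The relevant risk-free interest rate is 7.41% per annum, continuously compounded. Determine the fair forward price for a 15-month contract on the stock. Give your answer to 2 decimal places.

A$114.04

PV(dividends) I = 1.73·e^(−0.0741·4/12) + 1.02·e^(−0.0741·10/12)
I = 1.6878 + 0.9589 = 2.6467
F = (S − I)·e^(rT) = (106.60 − 2.6467) · e^(0.0741·15/12)
= 103.9533 · e^0.092625 = 103.9533 × 1.097050 = A$114.04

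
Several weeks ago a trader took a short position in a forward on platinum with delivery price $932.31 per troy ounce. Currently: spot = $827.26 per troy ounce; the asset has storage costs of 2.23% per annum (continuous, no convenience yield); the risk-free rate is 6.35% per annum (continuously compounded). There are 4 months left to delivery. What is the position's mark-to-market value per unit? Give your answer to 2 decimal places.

$79.35 per troy ounce

Current fair forward for the remaining 4 months: F = S·e^((r + u)·T), (r + u) = 0.0635 + 0.0223 = 0.0858
F = 827.26 · e^(0.0858 × 4/12) = 827.26 × 1.029013 = 851.2613
Value of long forward = (F − K)·e^(−rT) = (851.2613 − 932.31) · e^(−0.0635·4/12)
= -81.0487 × 0.979056 = -79.35
Short position value = −(long value) = $79.35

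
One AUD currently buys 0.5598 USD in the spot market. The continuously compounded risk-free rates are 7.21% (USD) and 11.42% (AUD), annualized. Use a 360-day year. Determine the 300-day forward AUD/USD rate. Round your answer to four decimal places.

0.5405

F = S·e^((r_USD − r_AUD)T) = 0.5598 · e^((0.0721 − 0.1142) × 300/360)
= 0.5598 · e^-0.035083 = 0.5598 × 0.965525
F = 0.5405 USD per AUD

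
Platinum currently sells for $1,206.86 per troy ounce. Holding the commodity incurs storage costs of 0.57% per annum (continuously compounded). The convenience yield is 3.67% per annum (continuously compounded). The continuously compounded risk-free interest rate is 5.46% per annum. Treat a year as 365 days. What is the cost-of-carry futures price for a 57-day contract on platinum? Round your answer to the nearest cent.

Net carry = r + u − y = 0.0546 + 0.0057 − 0.0367 = 0.0236
F = S·e^((r+u−y)T) = 1206.86 · e^(0.0236 × 57/365) = 1206.86 · e^0.00368548
= 1206.86 × 1.00369228 = $1,211.32 per troy ounce

$1,211.32 per troy ounce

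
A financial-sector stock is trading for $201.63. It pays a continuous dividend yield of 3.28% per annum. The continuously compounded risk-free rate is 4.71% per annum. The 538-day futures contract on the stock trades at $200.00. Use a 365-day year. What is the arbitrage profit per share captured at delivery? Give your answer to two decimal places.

Fair futures: F* = S·e^(carry·T), with carry = (r − q) = 0.0471 − 0.0328 = 0.0143
F* = 201.63 · e^(0.0143 × 538/365) = 201.63 · e^0.021078 = 201.63 × 1.021302 = $205.9251
Market $200.00 < fair $205.9251: forward underpriced → reverse cash-and-carry (short spot, go long the forward).
At maturity, profit = |F_mkt − F*| = |200.00 − 205.9251| = $5.93 per share

$5.93 per share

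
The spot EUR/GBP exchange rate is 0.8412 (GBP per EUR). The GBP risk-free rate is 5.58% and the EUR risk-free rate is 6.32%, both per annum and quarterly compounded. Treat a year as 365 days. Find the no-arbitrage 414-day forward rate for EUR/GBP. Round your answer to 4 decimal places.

By covered interest parity, F = S · (1+r_GBP/4)^(4T) / (1+r_EUR/4)^(4T)
= 0.8412 × 1.064871 / 1.073714 = 0.8412 × 0.991764
F = 0.8343 GBP per EUR

0.8343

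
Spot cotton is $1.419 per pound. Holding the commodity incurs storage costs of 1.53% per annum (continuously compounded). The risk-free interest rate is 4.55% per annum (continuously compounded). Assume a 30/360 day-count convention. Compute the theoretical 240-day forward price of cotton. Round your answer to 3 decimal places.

$1.478 per pound

Net carry = r + u − y = 0.0455 + 0.0153 − 0.0000 = 0.0608
F = S·e^((r+u−y)T) = 1.419 · e^(0.0608 × 240/360) = 1.419 · e^0.040533
= 1.419 × 1.041366 = $1.478 per pound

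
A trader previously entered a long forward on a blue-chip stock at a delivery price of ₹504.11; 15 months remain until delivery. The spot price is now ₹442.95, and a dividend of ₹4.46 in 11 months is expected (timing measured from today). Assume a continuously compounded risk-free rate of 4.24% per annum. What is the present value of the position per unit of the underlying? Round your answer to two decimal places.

-₹39.43

PV(remaining dividends) I = 4.46·e^(−0.0424·11/12) = 4.2900
Current forward F = (S − I)·e^(rT) = (442.95 − 4.2900)·e^(0.0424·15/12) = 438.6600 × 1.054430 = 462.5363
Value (long) = (F − K)·e^(−rT) = (462.5363 − 504.11) × 0.948380 = -39.4277
Value = -₹39.43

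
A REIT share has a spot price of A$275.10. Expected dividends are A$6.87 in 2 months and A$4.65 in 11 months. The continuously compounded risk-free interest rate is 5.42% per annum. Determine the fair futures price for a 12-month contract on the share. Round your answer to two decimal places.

PV(dividends) I = 6.87·e^(−0.0542·2/12) + 4.65·e^(−0.0542·11/12)
I = 6.8082 + 4.4246 = 11.2328
F = (S − I)·e^(rT) = (275.10 − 11.2328) · e^(0.0542·12/12)
= 263.8672 · e^0.054200 = 263.8672 × 1.055696 = A$278.56

A$278.56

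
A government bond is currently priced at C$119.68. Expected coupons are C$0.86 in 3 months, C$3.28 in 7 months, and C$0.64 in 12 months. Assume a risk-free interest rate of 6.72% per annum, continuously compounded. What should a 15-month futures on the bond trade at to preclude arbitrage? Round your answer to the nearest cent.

C$125.17

PV(coupons) I = 0.86·e^(−0.0672·3/12) + 3.28·e^(−0.0672·7/12) + 0.64·e^(−0.0672·12/12)
I = 0.8457 + 3.1539 + 0.5984 = 4.5980
F = (S − I)·e^(rT) = (119.68 − 4.5980) · e^(0.0672·15/12)
= 115.0820 · e^0.084000 = 115.0820 × 1.087629 = C$125.17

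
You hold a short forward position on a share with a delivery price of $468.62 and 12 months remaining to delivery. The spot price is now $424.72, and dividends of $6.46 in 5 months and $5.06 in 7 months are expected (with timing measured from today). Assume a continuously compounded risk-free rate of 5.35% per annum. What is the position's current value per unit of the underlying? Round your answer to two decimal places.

$30.71

PV(remaining dividends) I = 6.46·e^(−0.0535·5/12) + 5.06·e^(−0.0535·7/12) = 11.2221
Current forward F = (S − I)·e^(rT) = (424.72 − 11.2221)·e^(0.0535·12/12) = 413.4979 × 1.054957 = 436.2225
Value (long) = (F − K)·e^(−rT) = (436.2225 − 468.62) × 0.947906 = -30.7098
Short position value = −(long value) = $30.71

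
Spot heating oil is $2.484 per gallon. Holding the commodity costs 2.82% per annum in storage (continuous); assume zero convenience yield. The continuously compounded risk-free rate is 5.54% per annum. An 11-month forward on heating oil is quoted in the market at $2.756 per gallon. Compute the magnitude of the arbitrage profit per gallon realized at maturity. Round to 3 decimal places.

Fair forward: F* = S·e^(carry·T), with carry = (r + u) = 0.0554 + 0.0282 = 0.0836
F* = 2.484 · e^(0.0836 × 11/12) = 2.484 · e^0.076633 = 2.484 × 1.079646 = $2.6818
Market $2.756 > fair $2.6818: forward overpriced → cash-and-carry (buy spot, short the forward).
At maturity, profit = |F_mkt − F*| = |2.756 − 2.6818| = $0.074 per gallon

$0.074 per gallon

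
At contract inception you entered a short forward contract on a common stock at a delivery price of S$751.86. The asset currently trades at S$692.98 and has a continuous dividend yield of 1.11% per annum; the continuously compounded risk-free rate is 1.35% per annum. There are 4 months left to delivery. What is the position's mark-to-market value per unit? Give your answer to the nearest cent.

S$58.06

Current fair forward for the remaining 4 months: F = S·e^((r − q)·T), (r − q) = 0.0135 − 0.0111 = 0.0024
F = 692.98 · e^(0.0024 × 4/12) = 692.98 × 1.000800 = 693.5344
Value of long forward = (F − K)·e^(−rT) = (693.5344 − 751.86) · e^(−0.0135·4/12)
= -58.3256 × 0.995510 = -58.06
Short position value = −(long value) = S$58.06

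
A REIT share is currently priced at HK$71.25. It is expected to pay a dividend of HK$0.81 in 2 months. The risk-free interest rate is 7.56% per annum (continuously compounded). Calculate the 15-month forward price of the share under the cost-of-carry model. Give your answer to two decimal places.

PV(dividends) I = 0.81·e^(−0.0756·2/12)
I = 0.7999
F = (S − I)·e^(rT) = (71.25 − 0.7999) · e^(0.0756·15/12)
= 70.4501 · e^0.094500 = 70.4501 × 1.099109 = HK$77.43

HK$77.43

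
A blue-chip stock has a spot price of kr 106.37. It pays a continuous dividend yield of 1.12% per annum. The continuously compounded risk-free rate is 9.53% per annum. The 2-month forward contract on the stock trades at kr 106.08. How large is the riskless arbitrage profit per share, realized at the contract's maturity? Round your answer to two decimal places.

Fair forward: F* = S·e^(carry·T), with carry = (r − q) = 0.0953 − 0.0112 = 0.0841
F* = 106.37 · e^(0.0841 × 2/12) = 106.37 · e^0.014017 = 106.37 × 1.014116 = kr 107.8715
Market kr 106.08 < fair kr 107.8715: forward underpriced → reverse cash-and-carry (short spot, go long the forward).
At maturity, profit = |F_mkt − F*| = |106.08 − 107.8715| = kr 1.79 per share

kr 1.79 per share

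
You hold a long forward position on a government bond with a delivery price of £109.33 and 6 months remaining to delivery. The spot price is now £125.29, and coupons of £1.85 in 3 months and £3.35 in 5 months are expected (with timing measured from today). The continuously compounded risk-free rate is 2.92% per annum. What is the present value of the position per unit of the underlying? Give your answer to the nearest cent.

PV(remaining coupons) I = 1.85·e^(−0.0292·3/12) + 3.35·e^(−0.0292·5/12) = 5.1460
Current forward F = (S − I)·e^(rT) = (125.29 − 5.1460)·e^(0.0292·6/12) = 120.1440 × 1.014707 = 121.9110
Value (long) = (F − K)·e^(−rT) = (121.9110 − 109.33) × 0.985506 = 12.3987
Value = £12.40

£12.40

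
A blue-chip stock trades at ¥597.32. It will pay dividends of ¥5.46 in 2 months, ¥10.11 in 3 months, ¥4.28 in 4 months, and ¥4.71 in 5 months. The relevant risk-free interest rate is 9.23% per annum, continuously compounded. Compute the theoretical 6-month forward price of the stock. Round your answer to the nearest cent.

¥600.46

PV(dividends) I = 5.46·e^(−0.0923·2/12) + 10.11·e^(−0.0923·3/12) + 4.28·e^(−0.0923·4/12) + 4.71·e^(−0.0923·5/12)
I = 5.3766 + 9.8794 + 4.1503 + 4.5323 = 23.9386
F = (S − I)·e^(rT) = (597.32 − 23.9386) · e^(0.0923·6/12)
= 573.3814 · e^0.046150 = 573.3814 × 1.047231 = ¥600.46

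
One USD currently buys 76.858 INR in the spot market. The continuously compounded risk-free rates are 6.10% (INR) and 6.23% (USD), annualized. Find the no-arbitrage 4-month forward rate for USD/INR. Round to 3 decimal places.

76.825

F = S·e^((r_INR − r_USD)T) = 76.858 · e^((0.0610 − 0.0623) × 4/12)
= 76.858 · e^-0.000433 = 76.858 × 0.999567
F = 76.825 INR per USD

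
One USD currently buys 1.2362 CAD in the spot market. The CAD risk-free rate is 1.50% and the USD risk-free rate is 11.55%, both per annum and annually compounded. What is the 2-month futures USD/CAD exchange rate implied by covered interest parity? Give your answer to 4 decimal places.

By covered interest parity, F = S · (1+r_CAD)^T / (1+r_USD)^T
= 1.2362 × 1.002485 / 1.018384 = 1.2362 × 0.984388
F = 1.2169 CAD per USD

1.2169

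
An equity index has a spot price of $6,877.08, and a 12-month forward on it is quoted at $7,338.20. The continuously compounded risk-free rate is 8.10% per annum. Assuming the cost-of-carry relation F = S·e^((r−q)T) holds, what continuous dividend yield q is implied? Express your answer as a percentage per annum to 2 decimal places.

From F = S·e^((r−q)T): (r − q) = ln(F/S)/T
ln(7338.20/6877.08) = ln(1.067052) = 0.064900
(r − q) = 0.064900 / (12/12) = 0.064900
q = r − ln(F/S)/T = 0.0810 − 0.064900 = 0.016100
q = 1.61%

1.61%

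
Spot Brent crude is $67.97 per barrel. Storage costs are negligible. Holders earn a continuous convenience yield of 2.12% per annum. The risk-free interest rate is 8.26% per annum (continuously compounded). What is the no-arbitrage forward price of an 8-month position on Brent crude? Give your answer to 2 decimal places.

Net carry = r + u − y = 0.0826 + 0.0000 − 0.0212 = 0.0614
F = S·e^((r+u−y)T) = 67.97 · e^(0.0614 × 8/12) = 67.97 · e^0.040933
= 67.97 × 1.041782 = $70.81 per barrel

$70.81 per barrel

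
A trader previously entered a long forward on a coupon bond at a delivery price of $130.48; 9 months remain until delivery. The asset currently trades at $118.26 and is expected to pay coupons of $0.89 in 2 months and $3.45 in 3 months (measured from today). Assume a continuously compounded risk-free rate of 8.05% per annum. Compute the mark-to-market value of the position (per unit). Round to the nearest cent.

PV(remaining coupons) I = 0.89·e^(−0.0805·2/12) + 3.45·e^(−0.0805·3/12) = 4.2594
Current forward F = (S − I)·e^(rT) = (118.26 − 4.2594)·e^(0.0805·9/12) = 114.0006 × 1.062235 = 121.0954
Value (long) = (F − K)·e^(−rT) = (121.0954 − 130.48) × 0.941411 = -8.8348
Value = -$8.83

-$8.83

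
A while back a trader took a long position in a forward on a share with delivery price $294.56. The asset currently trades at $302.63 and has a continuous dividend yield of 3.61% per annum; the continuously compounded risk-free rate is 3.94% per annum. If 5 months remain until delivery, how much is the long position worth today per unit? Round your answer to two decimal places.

$8.35

Current fair forward for the remaining 5 months: F = S·e^((r − q)·T), (r − q) = 0.0394 − 0.0361 = 0.0033
F = 302.63 · e^(0.0033 × 5/12) = 302.63 × 1.001376 = 303.0464
Value of long forward = (F − K)·e^(−rT) = (303.0464 − 294.56) · e^(−0.0394·5/12)
= 8.4864 × 0.983717 = 8.35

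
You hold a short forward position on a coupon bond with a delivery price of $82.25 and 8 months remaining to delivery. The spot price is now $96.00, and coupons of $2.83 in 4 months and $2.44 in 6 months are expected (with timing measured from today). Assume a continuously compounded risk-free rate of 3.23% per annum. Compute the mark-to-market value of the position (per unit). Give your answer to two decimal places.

-$10.30

PV(remaining coupons) I = 2.83·e^(−0.0323·4/12) + 2.44·e^(−0.0323·6/12) = 5.2006
Current forward F = (S − I)·e^(rT) = (96.00 − 5.2006)·e^(0.0323·8/12) = 90.7994 × 1.021767 = 92.7758
Value (long) = (F − K)·e^(−rT) = (92.7758 − 82.25) × 0.978697 = 10.3016
Short position value = −(long value) = -$10.30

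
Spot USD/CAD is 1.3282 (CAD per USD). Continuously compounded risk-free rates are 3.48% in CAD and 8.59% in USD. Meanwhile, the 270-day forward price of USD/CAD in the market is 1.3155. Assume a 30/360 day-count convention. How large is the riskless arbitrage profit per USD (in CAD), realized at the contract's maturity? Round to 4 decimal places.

Fair forward: F* = S·e^(carry·T), with carry = (r_CAD − r_USD) = 0.0348 − 0.0859 = -0.0511
F* = 1.3282 · e^(-0.0511 × 270/360) = 1.3282 · e^-0.038325 = 1.3282 × 0.962400 = 1.2783
Market 1.3155 > fair 1.2783: forward overpriced → cash-and-carry (buy spot, short the forward).
At maturity, profit = |F_mkt − F*| = |1.3155 − 1.2783| = 0.0372 per USD (in CAD)

0.0372 per USD (in CAD)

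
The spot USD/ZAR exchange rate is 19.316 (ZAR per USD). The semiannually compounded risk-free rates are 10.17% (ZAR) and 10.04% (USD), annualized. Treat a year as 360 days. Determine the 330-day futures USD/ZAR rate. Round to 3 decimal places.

By covered interest parity, F = S · (1+r_ZAR/2)^(2T) / (1+r_USD/2)^(2T)
= 19.316 × 1.095195 / 1.093953 = 19.316 × 1.001135
F = 19.338 ZAR per USD

19.338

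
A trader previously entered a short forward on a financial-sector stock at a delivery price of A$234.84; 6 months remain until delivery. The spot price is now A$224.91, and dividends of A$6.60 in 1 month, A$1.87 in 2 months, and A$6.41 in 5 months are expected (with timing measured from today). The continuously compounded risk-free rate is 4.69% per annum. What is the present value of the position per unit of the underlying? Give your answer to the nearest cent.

A$19.20

PV(remaining dividends) I = 6.60·e^(−0.0469·1/12) + 1.87·e^(−0.0469·2/12) + 6.41·e^(−0.0469·5/12) = 14.7156
Current forward F = (S − I)·e^(rT) = (224.91 − 14.7156)·e^(0.0469·6/12) = 210.1944 × 1.023727 = 215.1817
Value (long) = (F − K)·e^(−rT) = (215.1817 − 234.84) × 0.976823 = -19.2027
Short position value = −(long value) = A$19.20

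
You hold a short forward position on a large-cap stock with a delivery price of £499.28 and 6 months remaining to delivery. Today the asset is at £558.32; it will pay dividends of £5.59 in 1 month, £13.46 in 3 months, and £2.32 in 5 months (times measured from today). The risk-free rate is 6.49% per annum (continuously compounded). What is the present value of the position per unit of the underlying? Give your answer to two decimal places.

-£53.92

PV(remaining dividends) I = 5.59·e^(−0.0649·1/12) + 13.46·e^(−0.0649·3/12) + 2.32·e^(−0.0649·5/12) = 21.0613
Current forward F = (S − I)·e^(rT) = (558.32 − 21.0613)·e^(0.0649·6/12) = 537.2587 × 1.032982 = 554.9786
Value (long) = (F − K)·e^(−rT) = (554.9786 − 499.28) × 0.968071 = 53.9202
Short position value = −(long value) = -£53.92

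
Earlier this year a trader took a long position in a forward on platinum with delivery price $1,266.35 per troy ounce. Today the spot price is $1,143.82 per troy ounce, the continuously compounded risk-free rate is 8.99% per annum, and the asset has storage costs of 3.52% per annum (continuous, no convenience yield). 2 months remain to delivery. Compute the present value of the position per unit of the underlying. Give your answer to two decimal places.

Current fair forward for the remaining 2 months: F = S·e^((r + u)·T), (r + u) = 0.0899 + 0.0352 = 0.1251
F = 1143.82 · e^(0.1251 × 2/12) = 1143.82 × 1.02106888 = 1167.9190
Value of long forward = (F − K)·e^(−rT) = (1167.9190 − 1266.35) · e^(−0.0899·2/12)
= -98.4310 × 0.98512836 = -96.97

-$96.97 per troy ounce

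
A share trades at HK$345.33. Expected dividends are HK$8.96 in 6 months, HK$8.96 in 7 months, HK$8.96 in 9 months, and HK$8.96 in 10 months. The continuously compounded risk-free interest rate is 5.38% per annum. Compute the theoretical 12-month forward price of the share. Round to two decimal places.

PV(dividends) I = 8.96·e^(−0.0538·6/12) + 8.96·e^(−0.0538·7/12) + 8.96·e^(−0.0538·9/12) + 8.96·e^(−0.0538·10/12)
I = 8.7222 + 8.6832 + 8.6057 + 8.5672 = 34.5783
F = (S − I)·e^(rT) = (345.33 − 34.5783) · e^(0.0538·12/12)
= 310.7517 · e^0.053800 = 310.7517 × 1.055274 = HK$327.93

HK$327.93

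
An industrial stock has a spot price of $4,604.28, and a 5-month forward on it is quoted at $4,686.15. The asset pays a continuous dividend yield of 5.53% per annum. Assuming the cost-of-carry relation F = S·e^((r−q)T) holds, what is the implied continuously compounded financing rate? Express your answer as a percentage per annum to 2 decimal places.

From F = S·e^((r−q)T): (r − q) = ln(F/S)/T
ln(4686.15/4604.28) = ln(1.017781) = 0.017625
(r − q) = 0.017625 / (5/12) = 0.042300
r = ln(F/S)/T + q = 0.042300 + 0.0553 = 0.097600
r = 9.76%

9.76%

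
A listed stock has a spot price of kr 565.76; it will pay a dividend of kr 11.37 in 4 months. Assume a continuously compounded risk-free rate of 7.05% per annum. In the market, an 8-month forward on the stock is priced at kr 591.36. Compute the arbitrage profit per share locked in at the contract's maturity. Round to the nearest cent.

PV(dividends) I = 11.37·e^(−0.0705·4/12) = 11.1059
Fair forward F* = (S − I)·e^(rT) = (565.76 − 11.1059)·e^0.047000 = 554.6541 × 1.048122 = 581.3452
Market kr 591.36 > fair 581.3452: forward overpriced → cash-and-carry (borrow at r, buy the stock and collect the dividends, short the forward).
Profit at T = |F_mkt − F*| = |591.36 − 581.3452| = kr 10.01 per share

kr 10.01 per share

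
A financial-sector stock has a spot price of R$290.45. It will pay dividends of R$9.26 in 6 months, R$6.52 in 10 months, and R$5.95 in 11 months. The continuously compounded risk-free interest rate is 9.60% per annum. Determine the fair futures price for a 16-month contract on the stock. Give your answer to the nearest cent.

PV(dividends) I = 9.26·e^(−0.0960·6/12) + 6.52·e^(−0.0960·10/12) + 5.95·e^(−0.0960·11/12)
I = 8.8260 + 6.0187 + 5.4488 = 20.2935
F = (S − I)·e^(rT) = (290.45 − 20.2935) · e^(0.0960·16/12)
= 270.1565 · e^0.128000 = 270.1565 × 1.136553 = R$307.05

R$307.05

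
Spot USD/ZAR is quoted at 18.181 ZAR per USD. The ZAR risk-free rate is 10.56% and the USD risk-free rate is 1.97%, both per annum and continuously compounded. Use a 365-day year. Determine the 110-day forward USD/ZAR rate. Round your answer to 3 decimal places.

F = S·e^((r_ZAR − r_USD)T) = 18.181 · e^((0.1056 − 0.0197) × 110/365)
= 18.181 · e^0.025888 = 18.181 × 1.026226
F = 18.658 ZAR per USD

18.658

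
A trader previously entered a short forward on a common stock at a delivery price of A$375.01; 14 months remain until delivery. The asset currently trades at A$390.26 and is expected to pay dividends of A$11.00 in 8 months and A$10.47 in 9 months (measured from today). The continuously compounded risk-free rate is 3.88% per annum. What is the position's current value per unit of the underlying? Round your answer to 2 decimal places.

PV(remaining dividends) I = 11.00·e^(−0.0388·8/12) + 10.47·e^(−0.0388·9/12) = 20.8888
Current forward F = (S − I)·e^(rT) = (390.26 − 20.8888)·e^(0.0388·14/12) = 369.3712 × 1.046307 = 386.4757
Value (long) = (F − K)·e^(−rT) = (386.4757 − 375.01) × 0.955743 = 10.9583
Short position value = −(long value) = -A$10.96

-A$10.96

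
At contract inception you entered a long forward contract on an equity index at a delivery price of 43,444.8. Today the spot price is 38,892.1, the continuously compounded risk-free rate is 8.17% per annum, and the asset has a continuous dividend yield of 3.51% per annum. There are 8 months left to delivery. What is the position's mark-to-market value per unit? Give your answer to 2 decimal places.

-3149.20

Current fair forward for the remaining 8 months: F = S·e^((r − q)·T), (r − q) = 0.0817 − 0.0351 = 0.0466
F = 38892.1 · e^(0.0466 × 8/12) = 38892.1 × 1.03155427 = 40119.3118
Value of long forward = (F − K)·e^(−rT) = (40119.3118 − 43444.8) · e^(−0.0817·8/12)
= -3325.4882 × 0.94699007 = -3149.20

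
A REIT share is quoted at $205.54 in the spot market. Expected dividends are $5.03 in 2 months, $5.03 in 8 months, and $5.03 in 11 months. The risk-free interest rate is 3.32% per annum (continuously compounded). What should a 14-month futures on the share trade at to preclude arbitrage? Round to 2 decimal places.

PV(dividends) I = 5.03·e^(−0.0332·2/12) + 5.03·e^(−0.0332·8/12) + 5.03·e^(−0.0332·11/12)
I = 5.0022 + 4.9199 + 4.8792 = 14.8013
F = (S − I)·e^(rT) = (205.54 − 14.8013) · e^(0.0332·14/12)
= 190.7387 · e^0.038733 = 190.7387 × 1.039493 = $198.27

$198.27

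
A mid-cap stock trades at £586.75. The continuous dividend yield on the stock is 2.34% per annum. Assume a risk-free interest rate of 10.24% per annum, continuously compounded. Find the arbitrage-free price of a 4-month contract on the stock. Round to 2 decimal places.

£602.41

F = S·e^((r − q)T) = 586.75 · e^((0.1024 − 0.0234) × 4/12)
= 586.75 · e^0.026333 = 586.75 × 1.026683
F = £602.41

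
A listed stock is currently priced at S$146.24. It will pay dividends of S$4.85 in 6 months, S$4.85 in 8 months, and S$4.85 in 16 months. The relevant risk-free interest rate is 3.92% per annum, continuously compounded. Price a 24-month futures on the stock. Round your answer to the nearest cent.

PV(dividends) I = 4.85·e^(−0.0392·6/12) + 4.85·e^(−0.0392·8/12) + 4.85·e^(−0.0392·16/12)
I = 4.7559 + 4.7249 + 4.6030 = 14.0838
F = (S − I)·e^(rT) = (146.24 − 14.0838) · e^(0.0392·24/12)
= 132.1562 · e^0.078400 = 132.1562 × 1.081555 = S$142.93

S$142.93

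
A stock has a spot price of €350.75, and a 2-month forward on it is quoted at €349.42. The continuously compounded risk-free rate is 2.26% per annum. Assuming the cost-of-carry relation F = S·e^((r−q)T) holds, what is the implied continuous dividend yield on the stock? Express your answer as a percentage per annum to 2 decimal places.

From F = S·e^((r−q)T): (r − q) = ln(F/S)/T
ln(349.42/350.75) = ln(0.996208) = -0.003799
(r − q) = -0.003799 / (2/12) = -0.022794
q = r − ln(F/S)/T = 0.0226 + 0.022794 = 0.045394
q = 4.54%

4.54%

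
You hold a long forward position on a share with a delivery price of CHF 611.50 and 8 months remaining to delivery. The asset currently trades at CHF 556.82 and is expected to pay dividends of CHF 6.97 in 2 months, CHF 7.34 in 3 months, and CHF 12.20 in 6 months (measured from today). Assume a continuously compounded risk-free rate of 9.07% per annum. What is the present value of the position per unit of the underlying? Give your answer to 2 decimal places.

-CHF 44.50

PV(remaining dividends) I = 6.97·e^(−0.0907·2/12) + 7.34·e^(−0.0907·3/12) + 12.20·e^(−0.0907·6/12) = 25.7000
Current forward F = (S − I)·e^(rT) = (556.82 − 25.7000)·e^(0.0907·8/12) = 531.1200 × 1.062332 = 564.2258
Value (long) = (F − K)·e^(−rT) = (564.2258 − 611.50) × 0.941325 = -44.5004
Value = -CHF 44.50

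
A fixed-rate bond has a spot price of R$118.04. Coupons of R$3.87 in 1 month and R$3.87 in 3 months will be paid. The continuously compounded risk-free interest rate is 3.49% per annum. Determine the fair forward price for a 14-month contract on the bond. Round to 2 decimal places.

R$114.93

PV(coupons) I = 3.87·e^(−0.0349·1/12) + 3.87·e^(−0.0349·3/12)
I = 3.8588 + 3.8364 = 7.6952
F = (S − I)·e^(rT) = (118.04 − 7.6952) · e^(0.0349·14/12)
= 110.3448 · e^0.040717 = 110.3448 × 1.041557 = R$114.93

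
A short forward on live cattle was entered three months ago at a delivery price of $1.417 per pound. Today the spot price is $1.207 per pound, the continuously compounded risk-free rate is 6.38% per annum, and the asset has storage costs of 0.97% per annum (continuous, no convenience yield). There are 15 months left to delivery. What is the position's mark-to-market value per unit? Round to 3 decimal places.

$0.087 per pound

Current fair forward for the remaining 15 months: F = S·e^((r + u)·T), (r + u) = 0.0638 + 0.0097 = 0.0735
F = 1.207 · e^(0.0735 × 15/12) = 1.207 × 1.096228 = 1.3231
Value of long forward = (F − K)·e^(−rT) = (1.3231 − 1.417) · e^(−0.0638·15/12)
= -0.0939 × 0.923347 = -0.087
Short position value = −(long value) = $0.087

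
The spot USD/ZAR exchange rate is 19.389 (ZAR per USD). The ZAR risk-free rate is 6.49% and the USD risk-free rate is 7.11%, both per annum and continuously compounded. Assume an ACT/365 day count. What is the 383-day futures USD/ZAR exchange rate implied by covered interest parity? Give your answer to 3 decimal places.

19.263

F = S·e^((r_ZAR − r_USD)T) = 19.389 · e^((0.0649 − 0.0711) × 383/365)
= 19.389 · e^-0.006506 = 19.389 × 0.993515
F = 19.263 ZAR per USD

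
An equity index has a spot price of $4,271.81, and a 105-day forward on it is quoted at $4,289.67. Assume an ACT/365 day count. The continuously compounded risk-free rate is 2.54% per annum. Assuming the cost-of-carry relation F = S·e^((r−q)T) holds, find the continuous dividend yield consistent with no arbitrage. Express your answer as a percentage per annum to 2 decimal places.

From F = S·e^((r−q)T): (r − q) = ln(F/S)/T
ln(4289.67/4271.81) = ln(1.004181) = 0.004172
(r − q) = 0.004172 / (105/365) = 0.014503
q = r − ln(F/S)/T = 0.0254 − 0.014503 = 0.010897
q = 1.09%

1.09%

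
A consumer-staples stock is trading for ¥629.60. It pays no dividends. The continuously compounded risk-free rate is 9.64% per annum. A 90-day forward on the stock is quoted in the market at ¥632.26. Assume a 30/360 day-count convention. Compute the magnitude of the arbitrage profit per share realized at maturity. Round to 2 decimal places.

¥12.70 per share

Fair forward: F* = S·e^(carry·T), with carry = r = 0.0964
F* = 629.60 · e^(0.0964 × 90/360) = 629.60 · e^0.024100 = 629.60 × 1.024393 = ¥644.9578
Market ¥632.26 < fair ¥644.9578: forward underpriced → reverse cash-and-carry (short spot, go long the forward).
At maturity, profit = |F_mkt − F*| = |632.26 − 644.9578| = ¥12.70 per share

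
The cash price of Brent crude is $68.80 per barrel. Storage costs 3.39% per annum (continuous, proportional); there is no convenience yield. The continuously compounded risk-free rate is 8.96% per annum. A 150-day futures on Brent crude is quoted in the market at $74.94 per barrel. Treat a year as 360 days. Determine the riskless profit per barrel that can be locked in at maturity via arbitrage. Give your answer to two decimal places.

Fair futures: F* = S·e^(carry·T), with carry = (r + u) = 0.0896 + 0.0339 = 0.1235
F* = 68.80 · e^(0.1235 × 150/360) = 68.80 · e^0.051458 = 68.80 × 1.052805 = $72.4330
Market $74.94 > fair $72.4330: forward overpriced → cash-and-carry (buy spot, short the forward).
At maturity, profit = |F_mkt − F*| = |74.94 − 72.4330| = $2.51 per barrel

$2.51 per barrel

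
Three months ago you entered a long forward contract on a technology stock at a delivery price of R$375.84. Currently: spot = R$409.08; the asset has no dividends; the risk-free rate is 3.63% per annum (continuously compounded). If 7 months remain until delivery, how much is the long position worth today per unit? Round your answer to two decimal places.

Current fair forward for the remaining 7 months: F = S·e^(r·T), r = 0.0363
F = 409.08 · e^(0.0363 × 7/12) = 409.08 × 1.021401 = 417.8347
Value of long forward = (F − K)·e^(−rT) = (417.8347 − 375.84) · e^(−0.0363·7/12)
= 41.9947 × 0.979048 = 41.11

R$41.11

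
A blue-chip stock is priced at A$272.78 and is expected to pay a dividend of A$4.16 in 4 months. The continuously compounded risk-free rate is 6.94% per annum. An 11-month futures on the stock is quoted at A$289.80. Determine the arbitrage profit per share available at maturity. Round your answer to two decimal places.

A$3.43 per share

PV(dividends) I = 4.16·e^(−0.0694·4/12) = 4.0649
Fair futures F* = (S − I)·e^(rT) = (272.78 − 4.0649)·e^0.063617 = 268.7151 × 1.065684 = 286.3654
Market A$289.80 > fair 286.3654: forward overpriced → cash-and-carry (borrow at r, buy the stock and collect the dividends, short the forward).
Profit at T = |F_mkt − F*| = |289.80 − 286.3654| = A$3.43 per share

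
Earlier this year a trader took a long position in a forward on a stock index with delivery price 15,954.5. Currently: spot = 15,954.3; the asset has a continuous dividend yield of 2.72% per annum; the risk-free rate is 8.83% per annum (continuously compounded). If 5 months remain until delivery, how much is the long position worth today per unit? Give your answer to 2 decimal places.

396.33

Current fair forward for the remaining 5 months: F = S·e^((r − q)·T), (r − q) = 0.0883 − 0.0272 = 0.0611
F = 15954.3 · e^(0.0611 × 5/12) = 15954.3 × 1.02578516 = 16365.6842
Value of long forward = (F − K)·e^(−rT) = (16365.6842 − 15954.5) · e^(−0.0883·5/12)
= 411.1842 × 0.96387692 = 396.33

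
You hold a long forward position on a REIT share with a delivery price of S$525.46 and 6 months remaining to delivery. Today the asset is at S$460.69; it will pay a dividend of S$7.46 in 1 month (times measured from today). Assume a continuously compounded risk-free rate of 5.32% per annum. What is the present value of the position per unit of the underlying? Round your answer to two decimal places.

-S$58.40

PV(remaining dividends) I = 7.46·e^(−0.0532·1/12) = 7.4270
Current forward F = (S − I)·e^(rT) = (460.69 − 7.4270)·e^(0.0532·6/12) = 453.2630 × 1.026957 = 465.4816
Value (long) = (F − K)·e^(−rT) = (465.4816 − 525.46) × 0.973751 = -58.4040
Value = -S$58.40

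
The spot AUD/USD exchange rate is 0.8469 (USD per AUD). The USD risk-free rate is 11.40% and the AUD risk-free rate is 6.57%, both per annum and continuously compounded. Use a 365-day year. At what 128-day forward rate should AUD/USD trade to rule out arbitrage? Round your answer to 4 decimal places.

F = S·e^((r_USD − r_AUD)T) = 0.8469 · e^((0.1140 − 0.0657) × 128/365)
= 0.8469 · e^0.016938 = 0.8469 × 1.017082
F = 0.8614 USD per AUD

0.8614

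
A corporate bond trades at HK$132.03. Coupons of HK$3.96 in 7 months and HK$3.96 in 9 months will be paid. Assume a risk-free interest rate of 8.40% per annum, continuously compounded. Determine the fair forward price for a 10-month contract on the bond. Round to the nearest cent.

HK$133.57

PV(coupons) I = 3.96·e^(−0.0840·7/12) + 3.96·e^(−0.0840·9/12)
I = 3.7706 + 3.7182 = 7.4888
F = (S − I)·e^(rT) = (132.03 − 7.4888) · e^(0.0840·10/12)
= 124.5412 · e^0.070000 = 124.5412 × 1.072508 = HK$133.57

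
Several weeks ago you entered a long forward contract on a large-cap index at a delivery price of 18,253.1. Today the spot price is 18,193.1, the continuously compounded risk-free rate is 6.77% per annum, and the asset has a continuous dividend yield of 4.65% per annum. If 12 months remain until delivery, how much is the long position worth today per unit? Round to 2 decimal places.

308.22

Current fair forward for the remaining 12 months: F = S·e^((r − q)·T), (r − q) = 0.0677 − 0.0465 = 0.0212
F = 18193.1 · e^(0.0212 × 12/12) = 18193.1 × 1.02142632 = 18582.9112
Value of long forward = (F − K)·e^(−rT) = (18582.9112 − 18253.1) · e^(−0.0677·12/12)
= 329.8112 × 0.93454079 = 308.22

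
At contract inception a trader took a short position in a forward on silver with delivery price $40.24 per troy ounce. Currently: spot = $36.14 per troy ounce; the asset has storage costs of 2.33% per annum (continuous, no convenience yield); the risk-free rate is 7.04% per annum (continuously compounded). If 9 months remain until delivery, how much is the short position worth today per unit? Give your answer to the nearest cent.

Current fair forward for the remaining 9 months: F = S·e^((r + u)·T), (r + u) = 0.0704 + 0.0233 = 0.0937
F = 36.14 · e^(0.0937 × 9/12) = 36.14 × 1.072803 = 38.7711
Value of long forward = (F − K)·e^(−rT) = (38.7711 − 40.24) · e^(−0.0704·9/12)
= -1.4689 × 0.948570 = -1.39
Short position value = −(long value) = $1.39

$1.39 per troy ounce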